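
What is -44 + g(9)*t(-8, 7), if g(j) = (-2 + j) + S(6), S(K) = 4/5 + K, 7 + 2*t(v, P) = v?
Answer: -295/2 ≈ -147.50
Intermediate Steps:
t(v, P) = -7/2 + v/2
S(K) = ⅘ + K (S(K) = 4*(⅕) + K = ⅘ + K)
g(j) = 24/5 + j (g(j) = (-2 + j) + (⅘ + 6) = (-2 + j) + 34/5 = 24/5 + j)
-44 + g(9)*t(-8, 7) = -44 + (24/5 + 9)*(-7/2 + (½)*(-8)) = -44 + 69*(-7/2 - 4)/5 = -44 + (69/5)*(-15/2) = -44 - 207/2 = -295/2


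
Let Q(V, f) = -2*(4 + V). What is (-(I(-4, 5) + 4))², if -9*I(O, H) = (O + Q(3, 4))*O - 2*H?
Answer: 676/81 ≈ 8.3457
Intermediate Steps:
Q(V, f) = -8 - 2*V
I(O, H) = 2*H/9 - O*(-14 + O)/9 (I(O, H) = -((O + (-8 - 2*3))*O - 2*H)/9 = -((O + (-8 - 6))*O - 2*H)/9 = -((O - 14)*O - 2*H)/9 = -((-14 + O)*O - 2*H)/9 = -(O*(-14 + O) - 2*H)/9 = -(-2*H + O*(-14 + O))/9 = 2*H/9 - O*(-14 + O)/9)
(-(I(-4, 5) + 4))² = (-((-⅑*(-4)² + (2/9)*5 + (14/9)*(-4)) + 4))² = (-((-⅑*16 + 10/9 - 56/9) + 4))² = (-((-16/9 + 10/9 - 56/9) + 4))² = (-(-62/9 + 4))² = (-1*(-26/9))² = (26/9)² = 676/81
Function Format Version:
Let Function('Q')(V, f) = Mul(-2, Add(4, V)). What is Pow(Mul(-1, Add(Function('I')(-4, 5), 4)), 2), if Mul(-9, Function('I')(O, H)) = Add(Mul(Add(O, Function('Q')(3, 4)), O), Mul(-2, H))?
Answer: Rational(676, 81) ≈ 8.3457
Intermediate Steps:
Function('Q')(V, f) = Add(-8, Mul(-2, V))
Function('I')(O, H) = Add(Mul(Rational(2, 9), H), Mul(Rational(-1, 9), O, Add(-14, O))) (Function('I')(O, H) = Mul(Rational(-1, 9), Add(Mul(Add(O, Add(-8, Mul(-2, 3))), O), Mul(-2, H))) = Mul(Rational(-1, 9), Add(Mul(Add(O, Add(-8, -6)), O), Mul(-2, H))) = Mul(Rational(-1, 9), Add(Mul(Add(O, -14), O), Mul(-2, H))) = Mul(Rational(-1, 9), Add(Mul(Add(-14, O), O), Mul(-2, H))) = Mul(Rational(-1, 9), Add(Mul(O, Add(-14, O)), Mul(-2, H))) = Mul(Rational(-1, 9), Add(Mul(-2, H), Mul(O, Add(-14, O)))) = Add(Mul(Rational(2, 9), H), Mul(Rational(-1, 9), O, Add(-14, O))))
Pow(Mul(-1, Add(Function('I')(-4, 5), 4)), 2) = Pow(Mul(-1, Add(Add(Mul(Rational(-1, 9), Pow(-4, 2)), Mul(Rational(2, 9), 5), Mul(Rational(14, 9), -4)), 4)), 2) = Pow(Mul(-1, Add(Add(Mul(Rational(-1, 9), 16), Rational(10, 9), Rational(-56, 9)), 4)), 2) = Pow(Mul(-1, Add(Add(Rational(-16, 9), Rational(10, 9), Rational(-56, 9)), 4)), 2) = Pow(Mul(-1, Add(Rational(-62, 9), 4)), 2) = Pow(Mul(-1, Rational(-26, 9)), 2) = Pow(Rational(26, 9), 2) = Rational(676, 81)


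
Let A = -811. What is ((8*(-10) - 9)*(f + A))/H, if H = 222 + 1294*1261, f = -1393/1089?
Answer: 19681727/444300021 ≈ 0.044298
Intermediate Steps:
f = -1393/1089 (f = -1393*1/1089 = -1393/1089 ≈ -1.2792)
H = 1631956 (H = 222 + 1631734 = 1631956)
((8*(-10) - 9)*(f + A))/H = ((8*(-10) - 9)*(-1393/1089 - 811))/1631956 = ((-80 - 9)*(-884572/1089))*(1/1631956) = -89*(-884572/1089)*(1/1631956) = (78726908/1089)*(1/1631956) = 19681727/444300021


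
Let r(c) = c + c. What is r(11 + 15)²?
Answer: 2704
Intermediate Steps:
r(c) = 2*c
r(11 + 15)² = (2*(11 + 15))² = (2*26)² = 52² = 2704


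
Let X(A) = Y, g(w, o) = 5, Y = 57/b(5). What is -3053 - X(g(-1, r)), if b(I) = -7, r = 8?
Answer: -21314/7 ≈ -3044.9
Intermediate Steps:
Y = -57/7 (Y = 57/(-7) = 57*(-1/7) = -57/7 ≈ -8.1429)
X(A) = -57/7
-3053 - X(g(-1, r)) = -3053 - 1*(-57/7) = -3053 + 57/7 = -21314/7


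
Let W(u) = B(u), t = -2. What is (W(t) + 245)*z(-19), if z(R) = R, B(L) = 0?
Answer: -4655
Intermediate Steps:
W(u) = 0
(W(t) + 245)*z(-19) = (0 + 245)*(-19) = 245*(-19) = -4655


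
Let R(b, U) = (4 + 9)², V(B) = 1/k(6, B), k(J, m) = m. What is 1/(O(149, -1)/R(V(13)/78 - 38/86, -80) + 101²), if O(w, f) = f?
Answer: 169/1723968 ≈ 9.8030e-5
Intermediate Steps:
V(B) = 1/B
R(b, U) = 169 (R(b, U) = 13² = 169)
1/(O(149, -1)/R(V(13)/78 - 38/86, -80) + 101²) = 1/(-1/169 + 101²) = 1/(-1*1/169 + 10201) = 1/(-1/169 + 10201) = 1/(1723968/169) = 169/1723968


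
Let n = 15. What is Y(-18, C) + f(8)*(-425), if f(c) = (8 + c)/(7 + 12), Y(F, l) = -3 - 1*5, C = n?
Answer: -6952/19 ≈ -365.89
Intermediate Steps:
C = 15
Y(F, l) = -8 (Y(F, l) = -3 - 5 = -8)
f(c) = 8/19 + c/19 (f(c) = (8 + c)/19 = (8 + c)*(1/19) = 8/19 + c/19)
Y(-18, C) + f(8)*(-425) = -8 + (8/19 + (1/19)*8)*(-425) = -8 + (8/19 + 8/19)*(-425) = -8 + (16/19)*(-425) = -8 - 6800/19 = -6952/19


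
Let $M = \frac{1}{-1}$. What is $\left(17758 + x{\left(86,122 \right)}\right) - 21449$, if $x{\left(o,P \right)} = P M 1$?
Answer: $-3813$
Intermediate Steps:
$M = -1$
$x{\left(o,P \right)} = - P$ ($x{\left(o,P \right)} = P \left(-1\right) 1 = - P 1 = - P$)
$\left(17758 + x{\left(86,122 \right)}\right) - 21449 = \left(17758 - 122\right) - 21449 = 17636 - 21449 = -3813$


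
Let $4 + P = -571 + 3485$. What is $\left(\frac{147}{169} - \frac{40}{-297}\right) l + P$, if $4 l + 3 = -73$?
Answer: $\frac{145103669}{50193} \approx 2890.9$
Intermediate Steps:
$l = -19$ ($l = - \frac{3}{4} + \frac{1}{4} \left(-73\right) = - \frac{3}{4} - \frac{73}{4} = -19$)
$P = 2910$ ($P = -4 + \left(-571 + 3485\right) = -4 + 2914 = 2910$)
$\left(\frac{147}{169} - \frac{40}{-297}\right) l + P = \left(\frac{147}{169} - \frac{40}{-297}\right) \left(-19\right) + 2910 = \left(147 \cdot \frac{1}{169} - - \frac{40}{297}\right) \left(-19\right) + 2910 = \left(\frac{147}{169} + \frac{40}{297}\right) \left(-19\right) + 2910 = \frac{50419}{50193} \left(-19\right) + 2910 = - \frac{957961}{50193} + 2910 = \frac{145103669}{50193}$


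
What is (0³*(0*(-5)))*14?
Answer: 0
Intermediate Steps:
(0³*(0*(-5)))*14 = (0*0)*14 = 0*14 = 0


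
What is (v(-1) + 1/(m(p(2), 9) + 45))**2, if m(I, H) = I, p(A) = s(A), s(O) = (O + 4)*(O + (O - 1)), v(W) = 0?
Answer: 1/3969 ≈ 0.00025195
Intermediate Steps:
s(O) = (-1 + 2*O)*(4 + O) (s(O) = (4 + O)*(O + (-1 + O)) = (4 + O)*(-1 + 2*O) = (-1 + 2*O)*(4 + O))
p(A) = -4 + 2*A**2 + 7*A
(v(-1) + 1/(m(p(2), 9) + 45))**2 = (0 + 1/((-4 + 2*2**2 + 7*2) + 45))**2 = (0 + 1/((-4 + 2*4 + 14) + 45))**2 = (0 + 1/((-4 + 8 + 14) + 45))**2 = (0 + 1/(18 + 45))**2 = (0 + 1/63)**2 = (1/63)**2 = 1/3969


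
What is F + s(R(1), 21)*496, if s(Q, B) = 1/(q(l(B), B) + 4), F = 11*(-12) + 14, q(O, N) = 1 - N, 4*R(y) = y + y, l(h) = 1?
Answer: -149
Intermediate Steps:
R(y) = y/2 (R(y) = (y + y)/4 = (2*y)/4 = y/2)
F = -118 (F = -132 + 14 = -118)
s(Q, B) = 1/(5 - B) (s(Q, B) = 1/((1 - B) + 4) = 1/(5 - B))
F + s(R(1), 21)*496 = -118 - 1/(-5 + 21)*496 = -118 - 1/16*496 = -118 - 31 = -149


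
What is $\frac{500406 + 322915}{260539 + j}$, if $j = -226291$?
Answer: $\frac{823321}{34248} \approx 24.04$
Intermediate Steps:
$\frac{500406 + 322915}{260539 + j} = \frac{500406 + 322915}{260539 - 226291} = \frac{823321}{34248}$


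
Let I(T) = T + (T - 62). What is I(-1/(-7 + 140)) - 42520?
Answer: -5663408/133 ≈ -42582.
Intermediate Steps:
I(T) = -62 + 2*T (I(T) = T + (-62 + T) = -62 + 2*T)
I(-1/(-7 + 140)) - 42520 = (-62 + 2*(-1/(-7 + 140))) - 42520 = (-62 + 2*(-1/133)) - 42520 = (-62 - 2/133) - 42520 = -8248/133 - 42520 = -5663408/133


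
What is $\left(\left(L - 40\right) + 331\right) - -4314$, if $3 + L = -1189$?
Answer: $3413$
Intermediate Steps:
$L = -1192$ ($L = -3 - 1189 = -1192$)
$\left(\left(L - 40\right) + 331\right) - -4314 = \left(\left(-1192 - 40\right) + 331\right) - -4314 = \left(-1232 + 331\right) + 4314 = -901 + 4314 = 3413$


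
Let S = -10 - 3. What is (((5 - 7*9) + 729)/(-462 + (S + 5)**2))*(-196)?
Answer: 65758/199 ≈ 330.44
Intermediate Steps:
S = -13
(((5 - 7*9) + 729)/(-462 + (S + 5)**2))*(-196) = (((5 - 7*9) + 729)/(-462 + (-13 + 5)**2))*(-196) = (((5 - 63) + 729)/(-462 + (-8)**2))*(-196) = ((-58 + 729)/(-462 + 64))*(-196) = (671/(-398))*(-196) = (671*(-1/398))*(-196) = -671/398*(-196) = 65758/199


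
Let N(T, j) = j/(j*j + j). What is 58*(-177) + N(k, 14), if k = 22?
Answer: -153989/15 ≈ -10266.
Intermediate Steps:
N(T, j) = j/(j + j**2) (N(T, j) = j/(j**2 + j) = j/(j + j**2))
58*(-177) + N(k, 14) = 58*(-177) + 1/(1 + 14) = -10266 + 1/15 = -153989/15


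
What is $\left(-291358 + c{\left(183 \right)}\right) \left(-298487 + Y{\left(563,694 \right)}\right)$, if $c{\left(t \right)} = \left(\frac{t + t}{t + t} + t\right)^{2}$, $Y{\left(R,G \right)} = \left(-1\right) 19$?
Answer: $76865892012$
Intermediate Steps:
$Y{\left(R,G \right)} = -19$
$c{\left(t \right)} = \left(1 + t\right)^{2}$ ($c{\left(t \right)} = \left(\frac{2 t}{2 t} + t\right)^{2} = \left(2 t \frac{1}{2 t} + t\right)^{2} = \left(1 + t\right)^{2}$)
$\left(-291358 + c{\left(183 \right)}\right) \left(-298487 + Y{\left(563,694 \right)}\right) = \left(-291358 + \left(1 + 183\right)^{2}\right) \left(-298487 - 19\right) = \left(-291358 + 184^{2}\right) \left(-298506\right) = \left(-291358 + 33856\right) \left(-298506\right) = \left(-257502\right) \left(-298506\right) = 76865892012$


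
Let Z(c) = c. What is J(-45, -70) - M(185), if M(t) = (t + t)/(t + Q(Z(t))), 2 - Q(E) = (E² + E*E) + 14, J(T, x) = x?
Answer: -4779020/68277 ≈ -69.995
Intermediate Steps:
Q(E) = -12 - 2*E² (Q(E) = 2 - ((E² + E*E) + 14) = 2 - ((E² + E²) + 14) = 2 - (2*E² + 14) = 2 - (14 + 2*E²) = 2 + (-14 - 2*E²) = -12 - 2*E²)
M(t) = 2*t/(-12 + t - 2*t²) (M(t) = (t + t)/(t + (-12 - 2*t²)) = (2*t)/(-12 + t - 2*t²) = 2*t/(-12 + t - 2*t²))
J(-45, -70) - M(185) = -70 - (-2)*185/(12 - 1*185 + 2*185²) = -70 - (-2)*185/(12 - 185 + 2*34225) = -70 - (-2)*185/(12 - 185 + 68450) = -70 - (-2)*185/68277 = -70 - 1*(-370/68277) = -70 + 370/68277 = -4779020/68277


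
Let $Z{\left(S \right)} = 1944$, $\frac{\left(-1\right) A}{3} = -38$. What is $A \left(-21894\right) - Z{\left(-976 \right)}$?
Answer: $-2497860$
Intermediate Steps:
$A = 114$ ($A = \left(-3\right) \left(-38\right) = 114$)
$A \left(-21894\right) - Z{\left(-976 \right)} = 114 \left(-21894\right) - 1944 = -2495916 - 1944 = -2497860$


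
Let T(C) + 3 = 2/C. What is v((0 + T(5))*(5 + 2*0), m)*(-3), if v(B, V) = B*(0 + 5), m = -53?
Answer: 195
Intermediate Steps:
T(C) = -3 + 2/C
v(B, V) = 5*B (v(B, V) = B*5 = 5*B)
v((0 + T(5))*(5 + 2*0), m)*(-3) = (5*((0 + (-3 + 2/5))*(5 + 2*0)))*(-3) = (5*((0 + (-3 + 2*(⅕)))*(5 + 0)))*(-3) = (5*((0 + (-3 + ⅖))*5))*(-3) = (5*((0 - 13/5)*5))*(-3) = (5*(-13/5*5))*(-3) = (5*(-13))*(-3) = -65*(-3) = 195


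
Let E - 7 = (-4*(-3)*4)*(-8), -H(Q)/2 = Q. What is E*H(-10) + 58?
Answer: -7482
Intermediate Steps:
H(Q) = -2*Q
E = -377 (E = 7 + (-4*(-3)*4)*(-8) = 7 + (12*4)*(-8) = 7 + 48*(-8) = 7 - 384 = -377)
E*H(-10) + 58 = -(-754)*(-10) + 58 = -377*20 + 58 = -7540 + 58 = -7482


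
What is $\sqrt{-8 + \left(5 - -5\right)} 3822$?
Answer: $3822 \sqrt{2} \approx 5405.1$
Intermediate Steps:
$\sqrt{-8 + \left(5 - -5\right)} 3822 = \sqrt{-8 + \left(5 + 5\right)} 3822 = \sqrt{-8 + 10} \cdot 3822 = \sqrt{2} \cdot 3822 = 3822 \sqrt{2}$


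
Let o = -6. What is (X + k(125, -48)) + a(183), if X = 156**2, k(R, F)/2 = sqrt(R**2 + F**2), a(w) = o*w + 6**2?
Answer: 23274 + 2*sqrt(17929) ≈ 23542.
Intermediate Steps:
a(w) = 36 - 6*w (a(w) = -6*w + 6**2 = -6*w + 36 = 36 - 6*w)
k(R, F) = 2*sqrt(F**2 + R**2) (k(R, F) = 2*sqrt(R**2 + F**2) = 2*sqrt(F**2 + R**2))
X = 24336
(X + k(125, -48)) + a(183) = (24336 + 2*sqrt((-48)**2 + 125**2)) + (36 - 6*183) = (24336 + 2*sqrt(2304 + 15625)) + (36 - 1098) = (24336 + 2*sqrt(17929)) - 1062 = 23274 + 2*sqrt(17929)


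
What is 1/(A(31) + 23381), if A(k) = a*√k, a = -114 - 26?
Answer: 23381/546063561 + 140*√31/546063561 ≈ 4.4245e-5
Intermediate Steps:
a = -140
A(k) = -140*√k
1/(A(31) + 23381) = 1/(-140*√31 + 23381) = 1/(23381 - 140*√31)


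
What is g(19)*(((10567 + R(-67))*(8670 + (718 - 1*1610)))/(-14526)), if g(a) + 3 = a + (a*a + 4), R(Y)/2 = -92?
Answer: -1709398283/807 ≈ -2.1182e+6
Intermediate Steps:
R(Y) = -184 (R(Y) = 2*(-92) = -184)
g(a) = 1 + a + a**2 (g(a) = -3 + (a + (a*a + 4)) = -3 + (a + (a**2 + 4)) = -3 + (a + (4 + a**2)) = -3 + (4 + a + a**2) = 1 + a + a**2)
g(19)*(((10567 + R(-67))*(8670 + (718 - 1*1610)))/(-14526)) = (1 + 19 + 19**2)*(((10567 - 184)*(8670 + (718 - 1*1610)))/(-14526)) = (1 + 19 + 361)*((10383*(8670 + (718 - 1610)))*(-1/14526)) = 381*((10383*(8670 - 892))*(-1/14526)) = 381*((10383*7778)*(-1/14526)) = 381*(80758974*(-1/14526)) = 381*(-13459829/2421) = -1709398283/807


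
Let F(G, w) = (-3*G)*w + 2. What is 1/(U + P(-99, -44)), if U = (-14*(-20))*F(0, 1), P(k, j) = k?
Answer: 1/461 ≈ 0.0021692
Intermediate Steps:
F(G, w) = 2 - 3*G*w (F(G, w) = -3*G*w + 2 = 2 - 3*G*w)
U = 560 (U = (-14*(-20))*(2 - 3*0*1) = 280*(2 + 0) = 280*2 = 560)
1/(U + P(-99, -44)) = 1/(560 - 99) = 1/461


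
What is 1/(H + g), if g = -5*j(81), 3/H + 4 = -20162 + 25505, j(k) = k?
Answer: -5339/2162292 ≈ -0.0024691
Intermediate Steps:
H = 3/5339 (H = 3/(-4 + (-20162 + 25505)) = 3/(-4 + 5343) = 3/5339 ≈ 0.00056190)
g = -405 (g = -5*81 = -405)
1/(H + g) = 1/(3/5339 - 405) = 1/(-2162292/5339) = -5339/2162292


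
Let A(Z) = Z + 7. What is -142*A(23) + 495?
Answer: -3765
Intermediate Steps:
A(Z) = 7 + Z
-142*A(23) + 495 = -142*(7 + 23) + 495 = -142*30 + 495 = -4260 + 495 = -3765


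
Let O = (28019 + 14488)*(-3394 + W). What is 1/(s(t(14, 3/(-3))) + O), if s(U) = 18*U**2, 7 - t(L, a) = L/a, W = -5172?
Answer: -1/364107024 ≈ -2.7464e-9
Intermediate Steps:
t(L, a) = 7 - L/a
O = -364114962 (O = (28019 + 14488)*(-3394 - 5172) = 42507*(-8566) = -364114962)
1/(s(t(14, 3/(-3))) + O) = 1/(18*(7 - 1*14/3/(-3))**2 - 364114962) = 1/(18*(7 - 1*14/3*(-1/3))**2 - 364114962) = 1/(18*(7 - 1*14/(-1))**2 - 364114962) = 1/(18*(7 - 1*14*(-1))**2 - 364114962) = 1/(18*(7 + 14)**2 - 364114962) = 1/(18*21**2 - 364114962) = 1/(18*441 - 364114962) = 1/(7938 - 364114962) = 1/(-364107024) = -1/364107024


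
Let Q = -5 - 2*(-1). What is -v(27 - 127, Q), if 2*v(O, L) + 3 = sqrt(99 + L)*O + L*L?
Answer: -3 + 200*sqrt(6) ≈ 486.90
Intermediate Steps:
Q = -3 (Q = -5 + 2 = -3)
v(O, L) = -3/2 + L**2/2 + O*sqrt(99 + L)/2 (v(O, L) = -3/2 + (sqrt(99 + L)*O + L*L)/2 = -3/2 + (O*sqrt(99 + L) + L**2)/2 = -3/2 + (L**2 + O*sqrt(99 + L))/2 = -3/2 + (L**2/2 + O*sqrt(99 + L)/2) = -3/2 + L**2/2 + O*sqrt(99 + L)/2)
-v(27 - 127, Q) = -(-3/2 + (1/2)*(-3)**2 + (27 - 127)*sqrt(99 - 3)/2) = -(-3/2 + (1/2)*9 + (1/2)*(-100)*sqrt(96)) = -(-3/2 + 9/2 + (1/2)*(-100)*(4*sqrt(6))) = -(-3/2 + 9/2 - 200*sqrt(6)) = -(3 - 200*sqrt(6)) = -3 + 200*sqrt(6)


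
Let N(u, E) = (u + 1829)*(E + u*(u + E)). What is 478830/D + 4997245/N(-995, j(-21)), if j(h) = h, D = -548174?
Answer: -18225332403325/21007267699422 ≈ -0.86757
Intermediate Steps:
N(u, E) = (1829 + u)*(E + u*(E + u))
478830/D + 4997245/N(-995, j(-21)) = 478830/(-548174) + 4997245/((-995)³ + 1829*(-21) + 1829*(-995)² - 21*(-995)² + 1830*(-21)*(-995)) = 478830*(-1/548174) + 4997245/(-985074875 - 38409 + 1829*990025 - 21*990025 + 38237850) = -21765/24917 + 4997245/(-985074875 - 38409 + 1810755725 - 20790525 + 38237850) = -21765/24917 + 4997245/843089766 = -18225332403325/21007267699422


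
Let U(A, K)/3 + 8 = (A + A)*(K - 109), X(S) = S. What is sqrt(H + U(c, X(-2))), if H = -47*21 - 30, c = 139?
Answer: 79*I*sqrt(15) ≈ 305.97*I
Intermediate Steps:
H = -1017 (H = -987 - 30 = -1017)
U(A, K) = -24 + 6*A*(-109 + K) (U(A, K) = -24 + 3*((A + A)*(K - 109)) = -24 + 3*((2*A)*(-109 + K)) = -24 + 3*(2*A*(-109 + K)) = -24 + 6*A*(-109 + K))
sqrt(H + U(c, X(-2))) = sqrt(-1017 + (-24 - 654*139 + 6*139*(-2))) = sqrt(-1017 + (-24 - 90906 - 1668)) = sqrt(-1017 - 92598) = sqrt(-93615) = 79*I*sqrt(15)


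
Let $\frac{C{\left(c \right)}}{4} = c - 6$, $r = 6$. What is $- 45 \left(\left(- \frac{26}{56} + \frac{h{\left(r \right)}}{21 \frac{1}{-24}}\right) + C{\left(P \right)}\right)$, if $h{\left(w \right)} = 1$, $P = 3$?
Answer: $\frac{17145}{28} \approx 612.32$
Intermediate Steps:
$C{\left(c \right)} = -24 + 4 c$ ($C{\left(c \right)} = 4 \left(c - 6\right) = 4 \left(-6 + c\right) = -24 + 4 c$)
$- 45 \left(\left(- \frac{26}{56} + \frac{h{\left(r \right)}}{21 \frac{1}{-24}}\right) + C{\left(P \right)}\right) = - 45 \left(\left(- \frac{26}{56} + 1 \frac{1}{21 \frac{1}{-24}}\right) + \left(-24 + 4 \cdot 3\right)\right) = - 45 \left(\left(\left(-26\right) \frac{1}{56} + 1 \frac{1}{21 \left(- \frac{1}{24}\right)}\right) + \left(-24 + 12\right)\right) = - 45 \left(\left(- \frac{13}{28} + 1 \frac{1}{- \frac{7}{8}}\right) - 12\right) = - 45 \left(\left(- \frac{13}{28} + 1 \left(- \frac{8}{7}\right)\right) - 12\right) = - 45 \left(\left(- \frac{13}{28} - \frac{8}{7}\right) - 12\right) = - 45 \left(- \frac{45}{28} - 12\right) = \left(-45\right) \left(- \frac{381}{28}\right) = \frac{17145}{28}$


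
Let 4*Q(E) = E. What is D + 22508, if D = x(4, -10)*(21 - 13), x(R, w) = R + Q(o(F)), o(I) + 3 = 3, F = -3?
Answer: 22540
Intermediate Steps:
o(I) = 0 (o(I) = -3 + 3 = 0)
Q(E) = E/4
x(R, w) = R (x(R, w) = R + (1/4)*0 = R + 0 = R)
D = 32 (D = 4*(21 - 13) = 4*8 = 32)
D + 22508 = 32 + 22508 = 22540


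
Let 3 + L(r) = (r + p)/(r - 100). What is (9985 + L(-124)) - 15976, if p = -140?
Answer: -167799/28 ≈ -5992.8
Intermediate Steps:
L(r) = -3 + (-140 + r)/(-100 + r) (L(r) = -3 + (r - 140)/(r - 100) = -3 + (-140 + r)/(-100 + r))
(9985 + L(-124)) - 15976 = (9985 + 2*(80 - 1*(-124))/(-100 - 124)) - 15976 = (9985 + 2*(80 + 124)/(-224)) - 15976 = (9985 + 2*(-1/224)*204) - 15976 = (9985 - 51/28) - 15976 = 279529/28 - 15976 = -167799/28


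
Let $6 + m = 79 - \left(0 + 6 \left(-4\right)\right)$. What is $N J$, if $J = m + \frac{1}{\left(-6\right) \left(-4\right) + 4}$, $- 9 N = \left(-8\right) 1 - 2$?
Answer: $\frac{13585}{126} \approx 107.82$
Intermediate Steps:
$N = \frac{10}{9}$ ($N = - \frac{\left(-8\right) 1 - 2}{9} = - \frac{-8 - 2}{9} = \left(- \frac{1}{9}\right) \left(-10\right) = \frac{10}{9} \approx 1.1111$)
$m = 97$ ($m = -6 + \left(79 - \left(0 + 6 \left(-4\right)\right)\right) = -6 + \left(79 - \left(0 - 24\right)\right) = -6 + \left(79 - -24\right) = -6 + \left(79 + 24\right) = -6 + 103 = 97$)
$J = \frac{2717}{28}$ ($J = 97 + \frac{1}{\left(-6\right) \left(-4\right) + 4} = 97 + \frac{1}{24 + 4} = 97 + \frac{1}{28} = \frac{2717}{28} \approx 97.036$)
$N J = \frac{10}{9} \cdot \frac{2717}{28} = \frac{13585}{126}$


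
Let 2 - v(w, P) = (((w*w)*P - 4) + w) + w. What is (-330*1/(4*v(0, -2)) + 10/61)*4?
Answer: -3315/61 ≈ -54.344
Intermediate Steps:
v(w, P) = 6 - 2*w - P*w² (v(w, P) = 2 - ((((w*w)*P - 4) + w) + w) = 2 - (((w²*P - 4) + w) + w) = 2 - (((P*w² - 4) + w) + w) = 2 - (((-4 + P*w²) + w) + w) = 2 - ((-4 + w + P*w²) + w) = 2 - (-4 + 2*w + P*w²) = 2 + (4 - 2*w - P*w²) = 6 - 2*w - P*w²)
(-330*1/(4*v(0, -2)) + 10/61)*4 = (-330*1/(4*(6 - 2*0 - 1*(-2)*0²)) + 10/61)*4 = (-330*1/(4*(6 + 0 - 1*(-2)*0)) + 10*(1/61))*4 = (-330*1/(4*(6 + 0 + 0)) + 10/61)*4 = (-330/(4*6) + 10/61)*4 = (-330/24 + 10/61)*4 = (-330*1/24 + 10/61)*4 = (-55/4 + 10/61)*4 = -3315/244*4 = -3315/61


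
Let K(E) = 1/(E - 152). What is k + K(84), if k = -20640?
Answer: -1403521/68 ≈ -20640.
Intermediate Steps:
K(E) = 1/(-152 + E)
k + K(84) = -20640 + 1/(-152 + 84) = -20640 + 1/(-68) = -20640 - 1/68 = -1403521/68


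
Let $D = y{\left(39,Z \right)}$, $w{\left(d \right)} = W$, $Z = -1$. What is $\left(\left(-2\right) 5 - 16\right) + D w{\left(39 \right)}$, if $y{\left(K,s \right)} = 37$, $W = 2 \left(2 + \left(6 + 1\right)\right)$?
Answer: $640$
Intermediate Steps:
$W = 18$ ($W = 2 \left(2 + 7\right) = 2 \cdot 9 = 18$)
$w{\left(d \right)} = 18$
$D = 37$
$\left(\left(-2\right) 5 - 16\right) + D w{\left(39 \right)} = \left(\left(-2\right) 5 - 16\right) + 37 \cdot 18 = \left(-10 - 16\right) + 666 = -26 + 666 = 640$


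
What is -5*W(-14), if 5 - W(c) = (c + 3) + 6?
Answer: -50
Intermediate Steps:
W(c) = -4 - c (W(c) = 5 - ((c + 3) + 6) = 5 - ((3 + c) + 6) = 5 - (9 + c) = 5 + (-9 - c) = -4 - c)
-5*W(-14) = -5*(-4 - 1*(-14)) = -5*(-4 + 14) = -5*10 = -50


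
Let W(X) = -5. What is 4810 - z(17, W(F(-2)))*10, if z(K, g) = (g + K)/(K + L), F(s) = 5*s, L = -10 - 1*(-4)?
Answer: 52790/11 ≈ 4799.1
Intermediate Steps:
L = -6 (L = -10 + 4 = -6)
z(K, g) = (K + g)/(-6 + K) (z(K, g) = (g + K)/(K - 6) = (K + g)/(-6 + K))
4810 - z(17, W(F(-2)))*10 = 4810 - (17 - 5)/(-6 + 17)*10 = 4810 - 12/11*10 = 4810 - (1/11)*12*10 = 4810 - 12*10/11 = 4810 - 1*120/11 = 4810 - 120/11 = 52790/11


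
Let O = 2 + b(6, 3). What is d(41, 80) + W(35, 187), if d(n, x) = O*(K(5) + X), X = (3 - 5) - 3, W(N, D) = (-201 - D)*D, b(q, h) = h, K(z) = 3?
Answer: -72566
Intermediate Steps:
W(N, D) = D*(-201 - D)
X = -5 (X = -2 - 3 = -5)
O = 5 (O = 2 + 3 = 5)
d(n, x) = -10 (d(n, x) = 5*(3 - 5) = 5*(-2) = -10)
d(41, 80) + W(35, 187) = -10 - 1*187*(201 + 187) = -10 - 1*187*388 = -10 - 72556 = -72566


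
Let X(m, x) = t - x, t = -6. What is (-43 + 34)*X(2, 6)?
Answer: 108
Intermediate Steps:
X(m, x) = -6 - x
(-43 + 34)*X(2, 6) = (-43 + 34)*(-6 - 1*6) = -9*(-6 - 6) = -9*(-12) = 108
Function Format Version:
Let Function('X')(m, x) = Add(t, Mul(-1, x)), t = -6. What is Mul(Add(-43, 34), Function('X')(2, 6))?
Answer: 108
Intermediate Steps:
Function('X')(m, x) = Add(-6, Mul(-1, x))
Mul(Add(-43, 34), Function('X')(2, 6)) = Mul(Add(-43, 34), Add(-6, Mul(-1, 6))) = Mul(-9, Add(-6, -6)) = Mul(-9, -12) = 108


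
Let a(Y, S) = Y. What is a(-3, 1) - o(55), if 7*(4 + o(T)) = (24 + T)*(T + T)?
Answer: -8683/7 ≈ -1240.4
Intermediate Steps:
o(T) = -4 + 2*T*(24 + T)/7 (o(T) = -4 + ((24 + T)*(T + T))/7 = -4 + ((24 + T)*(2*T))/7 = -4 + (2*T*(24 + T))/7 = -4 + 2*T*(24 + T)/7)
a(-3, 1) - o(55) = -3 - (-4 + (2/7)*55**2 + (48/7)*55) = -3 - (-4 + (2/7)*3025 + 2640/7) = -3 - (-4 + 6050/7 + 2640/7) = -3 - 1*8662/7 = -3 - 8662/7 = -8683/7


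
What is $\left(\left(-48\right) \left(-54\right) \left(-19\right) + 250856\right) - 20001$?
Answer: $181607$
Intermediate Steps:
$\left(\left(-48\right) \left(-54\right) \left(-19\right) + 250856\right) - 20001 = \left(2592 \left(-19\right) + 250856\right) - 20001 = \left(-49248 + 250856\right) - 20001 = 201608 - 20001 = 181607$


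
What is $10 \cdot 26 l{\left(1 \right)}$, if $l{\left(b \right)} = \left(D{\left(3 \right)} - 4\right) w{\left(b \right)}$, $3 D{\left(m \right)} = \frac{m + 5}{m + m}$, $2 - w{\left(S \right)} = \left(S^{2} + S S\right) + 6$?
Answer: $\frac{16640}{3} \approx 5546.7$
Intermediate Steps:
$w{\left(S \right)} = -4 - 2 S^{2}$ ($w{\left(S \right)} = 2 - \left(\left(S^{2} + S S\right) + 6\right) = 2 - \left(\left(S^{2} + S^{2}\right) + 6\right) = 2 - \left(2 S^{2} + 6\right) = 2 - \left(6 + 2 S^{2}\right) = -4 - 2 S^{2}$)
$D{\left(m \right)} = \frac{5 + m}{6 m}$ ($D{\left(m \right)} = \frac{\left(m + 5\right) \frac{1}{m + m}}{3} = \frac{\left(5 + m\right) \frac{1}{2 m}}{3} = \frac{\frac{1}{2} \frac{1}{m} \left(5 + m\right)}{3} = \frac{5 + m}{6 m}$)
$l{\left(b \right)} = \frac{128}{9} + \frac{64 b^{2}}{9}$ ($l{\left(b \right)} = \left(\frac{5 + 3}{6 \cdot 3} - 4\right) \left(-4 - 2 b^{2}\right) = \left(\frac{1}{6} \cdot \frac{1}{3} \cdot 8 - 4\right) \left(-4 - 2 b^{2}\right) = \left(\frac{4}{9} - 4\right) \left(-4 - 2 b^{2}\right) = - \frac{32 \left(-4 - 2 b^{2}\right)}{9} = \frac{128}{9} + \frac{64 b^{2}}{9}$)
$10 \cdot 26 l{\left(1 \right)} = 10 \cdot 26 \left(\frac{128}{9} + \frac{64 \cdot 1^{2}}{9}\right) = 260 \left(\frac{128}{9} + \frac{64}{9} \cdot 1\right) = 260 \left(\frac{128}{9} + \frac{64}{9}\right) = 260 \cdot \frac{64}{3} = \frac{16640}{3}$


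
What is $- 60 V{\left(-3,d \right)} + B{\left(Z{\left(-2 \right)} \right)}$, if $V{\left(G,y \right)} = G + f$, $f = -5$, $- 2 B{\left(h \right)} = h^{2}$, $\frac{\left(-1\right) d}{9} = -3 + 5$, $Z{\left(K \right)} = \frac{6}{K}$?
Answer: $\frac{951}{2} \approx 475.5$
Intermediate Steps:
$d = -18$ ($d = - 9 \left(-3 + 5\right) = \left(-9\right) 2 = -18$)
$B{\left(h \right)} = - \frac{h^{2}}{2}$
$V{\left(G,y \right)} = -5 + G$ ($V{\left(G,y \right)} = G - 5 = -5 + G$)
$- 60 V{\left(-3,d \right)} + B{\left(Z{\left(-2 \right)} \right)} = - 60 \left(-5 - 3\right) - \frac{\left(\frac{6}{-2}\right)^{2}}{2} = \left(-60\right) \left(-8\right) - \frac{\left(6 \left(- \frac{1}{2}\right)\right)^{2}}{2} = 480 - \frac{\left(-3\right)^{2}}{2} = 480 - \frac{9}{2} = \frac{951}{2}$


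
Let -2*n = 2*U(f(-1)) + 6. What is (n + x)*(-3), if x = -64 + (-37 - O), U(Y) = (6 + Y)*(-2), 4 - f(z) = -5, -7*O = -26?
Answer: 1632/7 ≈ 233.14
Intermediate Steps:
O = 26/7 (O = -⅐*(-26) = 26/7 ≈ 3.7143)
f(z) = 9 (f(z) = 4 - 1*(-5) = 4 + 5 = 9)
U(Y) = -12 - 2*Y
x = -733/7 (x = -64 + (-37 - 1*26/7) = -64 + (-37 - 26/7) = -64 - 285/7 = -733/7 ≈ -104.71)
n = 27 (n = -(2*(-12 - 2*9) + 6)/2 = -(2*(-12 - 18) + 6)/2 = -(2*(-30) + 6)/2 = -(-60 + 6)/2 = -½*(-54) = 27)
(n + x)*(-3) = (27 - 733/7)*(-3) = -544/7*(-3) = 1632/7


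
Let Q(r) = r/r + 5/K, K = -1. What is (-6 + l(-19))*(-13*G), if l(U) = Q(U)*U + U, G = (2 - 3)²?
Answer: -663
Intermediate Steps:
Q(r) = -4 (Q(r) = r/r + 5/(-1) = 1 + 5*(-1) = 1 - 5 = -4)
G = 1 (G = (-1)² = 1)
l(U) = -3*U (l(U) = -4*U + U = -3*U)
(-6 + l(-19))*(-13*G) = (-6 - 3*(-19))*(-13*1) = (-6 + 57)*(-13) = 51*(-13) = -663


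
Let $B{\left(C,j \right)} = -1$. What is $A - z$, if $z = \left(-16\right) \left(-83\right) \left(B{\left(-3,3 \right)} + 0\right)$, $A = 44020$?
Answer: $45348$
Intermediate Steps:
$z = -1328$ ($z = \left(-16\right) \left(-83\right) \left(-1 + 0\right) = 1328 \left(-1\right) = -1328$)
$A - z = 44020 - -1328 = 44020 + 1328 = 45348$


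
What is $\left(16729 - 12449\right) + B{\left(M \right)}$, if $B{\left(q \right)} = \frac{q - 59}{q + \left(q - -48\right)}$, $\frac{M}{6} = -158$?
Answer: $\frac{7910447}{1848} \approx 4280.5$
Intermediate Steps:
$M = -948$ ($M = 6 \left(-158\right) = -948$)
$B{\left(q \right)} = \frac{-59 + q}{48 + 2 q}$ ($B{\left(q \right)} = \frac{-59 + q}{q + \left(q + 48\right)} = \frac{-59 + q}{q + \left(48 + q\right)} = \frac{-59 + q}{48 + 2 q}$)
$\left(16729 - 12449\right) + B{\left(M \right)} = \left(16729 - 12449\right) + \frac{-59 - 948}{2 \left(24 - 948\right)} = 4280 + \frac{1}{2} \frac{1}{-924} \left(-1007\right) = 4280 + \frac{1}{2} \left(- \frac{1}{924}\right) \left(-1007\right) = 4280 + \frac{1007}{1848} = \frac{7910447}{1848}$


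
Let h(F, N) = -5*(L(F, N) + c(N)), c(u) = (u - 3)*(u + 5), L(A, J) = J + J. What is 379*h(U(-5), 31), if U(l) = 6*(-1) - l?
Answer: -2027650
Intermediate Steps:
L(A, J) = 2*J
U(l) = -6 - l
c(u) = (-3 + u)*(5 + u)
h(F, N) = 75 - 20*N - 5*N**2 (h(F, N) = -5*(2*N + (-15 + N**2 + 2*N)) = -5*(-15 + N**2 + 4*N) = 75 - 20*N - 5*N**2)
379*h(U(-5), 31) = 379*(75 - 20*31 - 5*31**2) = 379*(75 - 620 - 5*961) = 379*(75 - 620 - 4805) = 379*(-5350) = -2027650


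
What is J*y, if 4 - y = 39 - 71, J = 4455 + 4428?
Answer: 319788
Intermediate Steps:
J = 8883
y = 36 (y = 4 - (39 - 71) = 4 - 1*(-32) = 4 + 32 = 36)
J*y = 8883*36 = 319788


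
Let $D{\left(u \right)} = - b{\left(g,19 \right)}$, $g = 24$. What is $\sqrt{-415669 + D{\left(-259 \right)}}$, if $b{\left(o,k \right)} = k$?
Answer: $2 i \sqrt{103922} \approx 644.74 i$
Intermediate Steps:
$D{\left(u \right)} = -19$ ($D{\left(u \right)} = \left(-1\right) 19 = -19$)
$\sqrt{-415669 + D{\left(-259 \right)}} = \sqrt{-415669 - 19} = \sqrt{-415688} = 2 i \sqrt{103922}$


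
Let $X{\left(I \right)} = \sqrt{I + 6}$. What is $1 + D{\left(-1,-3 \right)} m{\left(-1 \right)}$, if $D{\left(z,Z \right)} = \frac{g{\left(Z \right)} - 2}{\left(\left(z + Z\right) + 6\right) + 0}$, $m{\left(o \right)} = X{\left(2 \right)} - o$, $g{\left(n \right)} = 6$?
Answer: $3 + 4 \sqrt{2} \approx 8.6569$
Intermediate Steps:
$X{\left(I \right)} = \sqrt{6 + I}$
$m{\left(o \right)} = - o + 2 \sqrt{2}$ ($m{\left(o \right)} = \sqrt{6 + 2} - o = \sqrt{8} - o = 2 \sqrt{2} - o = - o + 2 \sqrt{2}$)
$D{\left(z,Z \right)} = \frac{4}{6 + Z + z}$ ($D{\left(z,Z \right)} = \frac{6 - 2}{\left(\left(z + Z\right) + 6\right) + 0} = \frac{4}{\left(\left(Z + z\right) + 6\right) + 0} = \frac{4}{\left(6 + Z + z\right) + 0} = \frac{4}{6 + Z + z}$)
$1 + D{\left(-1,-3 \right)} m{\left(-1 \right)} = 1 + \frac{4}{6 - 3 - 1} \left(\left(-1\right) \left(-1\right) + 2 \sqrt{2}\right) = 1 + \frac{4}{2} \left(1 + 2 \sqrt{2}\right) = 1 + 4 \cdot \frac{1}{2} \left(1 + 2 \sqrt{2}\right) = 1 + 2 \left(1 + 2 \sqrt{2}\right) = 1 + \left(2 + 4 \sqrt{2}\right) = 3 + 4 \sqrt{2}$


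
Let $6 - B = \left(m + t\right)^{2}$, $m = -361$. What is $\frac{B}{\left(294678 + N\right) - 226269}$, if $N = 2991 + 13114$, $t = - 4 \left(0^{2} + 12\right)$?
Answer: $- \frac{167275}{84514} \approx -1.9793$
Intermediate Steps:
$t = -48$ ($t = - 4 \left(0 + 12\right) = \left(-4\right) 12 = -48$)
$N = 16105$
$B = -167275$ ($B = 6 - \left(-361 - 48\right)^{2} = 6 - \left(-409\right)^{2} = 6 - 167281 = -167275$)
$\frac{B}{\left(294678 + N\right) - 226269} = - \frac{167275}{\left(294678 + 16105\right) - 226269} = - \frac{167275}{310783 - 226269} = - \frac{167275}{84514}$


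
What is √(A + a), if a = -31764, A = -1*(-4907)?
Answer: I*√26857 ≈ 163.88*I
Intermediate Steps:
A = 4907
√(A + a) = √(4907 - 31764) = √(-26857) = I*√26857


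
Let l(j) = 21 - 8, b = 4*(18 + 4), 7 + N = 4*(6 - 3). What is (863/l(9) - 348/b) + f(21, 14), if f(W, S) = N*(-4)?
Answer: 12135/286 ≈ 42.430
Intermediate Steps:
N = 5 (N = -7 + 4*(6 - 3) = -7 + 4*3 = -7 + 12 = 5)
f(W, S) = -20 (f(W, S) = 5*(-4) = -20)
b = 88 (b = 4*22 = 88)
l(j) = 13
(863/l(9) - 348/b) + f(21, 14) = (863/13 - 348/88) - 20 = (863*(1/13) - 348*1/88) - 20 = (863/13 - 87/22) - 20 = 17855/286 - 20 = 12135/286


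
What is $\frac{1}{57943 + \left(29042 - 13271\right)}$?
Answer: $\frac{1}{73714} \approx 1.3566 \cdot 10^{-5}$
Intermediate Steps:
$\frac{1}{57943 + \left(29042 - 13271\right)} = \frac{1}{57943 + 15771} = \frac{1}{73714}$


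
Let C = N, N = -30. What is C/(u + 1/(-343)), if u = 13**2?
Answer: -1715/9661 ≈ -0.17752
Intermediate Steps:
u = 169
C = -30
C/(u + 1/(-343)) = -30/(169 + 1/(-343)) = -30/(169 - 1/343) = -30/57966/343 = -30*343/57966 = -1715/9661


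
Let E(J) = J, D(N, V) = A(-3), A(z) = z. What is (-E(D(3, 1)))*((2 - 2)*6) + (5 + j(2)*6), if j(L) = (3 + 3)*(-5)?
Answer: -175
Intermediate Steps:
j(L) = -30 (j(L) = 6*(-5) = -30)
D(N, V) = -3
(-E(D(3, 1)))*((2 - 2)*6) + (5 + j(2)*6) = (-1*(-3))*((2 - 2)*6) + (5 - 30*6) = 3*(0*6) + (5 - 180) = 3*0 - 175 = 0 - 175 = -175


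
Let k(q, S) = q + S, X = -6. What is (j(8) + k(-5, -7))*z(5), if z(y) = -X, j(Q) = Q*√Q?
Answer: -72 + 96*√2 ≈ 63.765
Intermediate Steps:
j(Q) = Q^(3/2)
z(y) = 6 (z(y) = -1*(-6) = 6)
k(q, S) = S + q
(j(8) + k(-5, -7))*z(5) = (8^(3/2) + (-7 - 5))*6 = (16*√2 - 12)*6 = (-12 + 16*√2)*6 = -72 + 96*√2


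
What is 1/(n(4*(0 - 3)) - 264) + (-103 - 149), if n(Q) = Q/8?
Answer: -133814/531 ≈ -252.00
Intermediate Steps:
n(Q) = Q/8 (n(Q) = Q*(⅛) = Q/8)
1/(n(4*(0 - 3)) - 264) + (-103 - 149) = 1/((4*(0 - 3))/8 - 264) + (-103 - 149) = 1/((4*(-3))/8 - 264) - 252 = 1/((⅛)*(-12) - 264) - 252 = 1/(-3/2 - 264) - 252 = 1/(-531/2) - 252 = -2/531 - 252 = -133814/531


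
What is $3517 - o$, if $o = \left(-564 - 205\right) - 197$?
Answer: $4483$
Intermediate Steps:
$o = -966$ ($o = -769 - 197 = -966$)
$3517 - o = 3517 - -966 = 3517 + 966 = 4483$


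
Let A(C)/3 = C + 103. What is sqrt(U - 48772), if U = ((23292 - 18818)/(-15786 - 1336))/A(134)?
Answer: I*sqrt(200778060433737031)/2028957 ≈ 220.84*I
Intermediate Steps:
A(C) = 309 + 3*C (A(C) = 3*(C + 103) = 3*(103 + C) = 309 + 3*C)
U = -2237/6086871 (U = ((23292 - 18818)/(-15786 - 1336))/(309 + 3*134) = (4474/(-17122))/(309 + 402) = (4474*(-1/17122))/711 = -2237/8561*1/711 = -2237/6086871 ≈ -0.00036751)
sqrt(U - 48772) = sqrt(-2237/6086871 - 48772) = sqrt(-296868874649/6086871) = I*sqrt(200778060433737031)/2028957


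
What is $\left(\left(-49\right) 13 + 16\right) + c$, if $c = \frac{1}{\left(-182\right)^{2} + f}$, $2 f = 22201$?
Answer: $- \frac{54926827}{88449} \approx -621.0$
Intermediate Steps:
$f = \frac{22201}{2}$ ($f = \frac{1}{2} \cdot 22201 = \frac{22201}{2} \approx 11101.0$)
$c = \frac{2}{88449}$ ($c = \frac{1}{\left(-182\right)^{2} + \frac{22201}{2}} = \frac{1}{33124 + \frac{22201}{2}} = \frac{1}{\frac{88449}{2}} = \frac{2}{88449} \approx 2.2612 \cdot 10^{-5}$)
$\left(\left(-49\right) 13 + 16\right) + c = \left(\left(-49\right) 13 + 16\right) + \frac{2}{88449} = \left(-637 + 16\right) + \frac{2}{88449} = -621 + \frac{2}{88449} = - \frac{54926827}{88449}$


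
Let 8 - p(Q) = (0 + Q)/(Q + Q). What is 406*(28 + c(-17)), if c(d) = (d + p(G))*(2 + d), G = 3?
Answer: 69223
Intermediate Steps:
p(Q) = 15/2 (p(Q) = 8 - (0 + Q)/(Q + Q) = 8 - Q/(2*Q) = 8 - Q*1/(2*Q) = 8 - 1*1/2 = 8 - 1/2 = 15/2)
c(d) = (2 + d)*(15/2 + d) (c(d) = (d + 15/2)*(2 + d) = (15/2 + d)*(2 + d) = (2 + d)*(15/2 + d))
406*(28 + c(-17)) = 406*(28 + (15 + (-17)**2 + (19/2)*(-17))) = 406*(28 + (15 + 289 - 323/2)) = 406*(28 + 285/2) = 406*(341/2) = 69223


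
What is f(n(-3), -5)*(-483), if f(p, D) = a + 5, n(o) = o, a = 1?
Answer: -2898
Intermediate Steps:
f(p, D) = 6 (f(p, D) = 1 + 5 = 6)
f(n(-3), -5)*(-483) = 6*(-483) = -2898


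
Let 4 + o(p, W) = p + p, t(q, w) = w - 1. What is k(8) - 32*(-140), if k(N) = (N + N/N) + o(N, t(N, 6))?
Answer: 4501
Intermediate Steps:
t(q, w) = -1 + w
o(p, W) = -4 + 2*p (o(p, W) = -4 + (p + p) = -4 + 2*p)
k(N) = -3 + 3*N (k(N) = (N + N/N) + (-4 + 2*N) = (N + 1) + (-4 + 2*N) = (1 + N) + (-4 + 2*N) = -3 + 3*N)
k(8) - 32*(-140) = (-3 + 3*8) - 32*(-140) = (-3 + 24) + 4480 = 21 + 4480 = 4501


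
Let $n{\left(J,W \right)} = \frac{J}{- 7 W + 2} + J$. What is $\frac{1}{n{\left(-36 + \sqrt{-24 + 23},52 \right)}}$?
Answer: $- \frac{13032}{468217} - \frac{362 i}{468217} \approx -0.027833 - 0.00077315 i$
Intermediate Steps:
$n{\left(J,W \right)} = J + \frac{J}{2 - 7 W}$ ($n{\left(J,W \right)} = \frac{J}{2 - 7 W} + J = J + \frac{J}{2 - 7 W}$)
$\frac{1}{n{\left(-36 + \sqrt{-24 + 23},52 \right)}} = \frac{1}{\left(-36 + \sqrt{-24 + 23}\right) \frac{1}{-2 + 7 \cdot 52} \left(-3 + 7 \cdot 52\right)} = \frac{1}{\left(-36 + \sqrt{-1}\right) \frac{1}{-2 + 364} \left(-3 + 364\right)} = \frac{1}{\left(-36 + i\right) \frac{1}{362} \cdot 361} = \frac{1}{- \frac{6498}{181} + \frac{361 i}{362}} = \frac{131044 \left(- \frac{6498}{181} - \frac{361 i}{362}\right)}{169026337}$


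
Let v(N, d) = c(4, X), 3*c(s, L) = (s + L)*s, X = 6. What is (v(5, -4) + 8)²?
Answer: 4096/9 ≈ 455.11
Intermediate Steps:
c(s, L) = s*(L + s)/3 (c(s, L) = ((s + L)*s)/3 = ((L + s)*s)/3 = (s*(L + s))/3 = s*(L + s)/3)
v(N, d) = 40/3 (v(N, d) = (⅓)*4*(6 + 4) = (⅓)*4*10 = 40/3)
(v(5, -4) + 8)² = (40/3 + 8)² = (64/3)² = 4096/9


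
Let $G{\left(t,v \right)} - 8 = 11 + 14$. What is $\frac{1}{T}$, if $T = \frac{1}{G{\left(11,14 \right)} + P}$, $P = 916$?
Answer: $949$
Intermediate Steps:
$G{\left(t,v \right)} = 33$ ($G{\left(t,v \right)} = 8 + \left(11 + 14\right) = 8 + 25 = 33$)
$T = \frac{1}{949}$ ($T = \frac{1}{33 + 916} = \frac{1}{949} \approx 0.0010537$)
$\frac{1}{T} = \frac{1}{\frac{1}{949}} = 949$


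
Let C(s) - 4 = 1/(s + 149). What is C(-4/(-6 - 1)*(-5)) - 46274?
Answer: -47334203/1023 ≈ -46270.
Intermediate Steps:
C(s) = 4 + 1/(149 + s) (C(s) = 4 + 1/(s + 149) = 4 + 1/(149 + s))
C(-4/(-6 - 1)*(-5)) - 46274 = (597 + 4*(-4/(-6 - 1)*(-5)))/(149 - 4/(-6 - 1)*(-5)) - 46274 = (597 + 4*(-4/(-7)*(-5)))/(149 - 4/(-7)*(-5)) - 46274 = (597 + 4*(-4*(-⅐)*(-5)))/(149 - 4*(-⅐)*(-5)) - 46274 = (597 + 4*((4/7)*(-5)))/(149 + (4/7)*(-5)) - 46274 = (597 + 4*(-20/7))/(149 - 20/7) - 46274 = (597 - 80/7)/(1023/7) - 46274 = (7/1023)*(4099/7) - 46274 = 4099/1023 - 46274 = -47334203/1023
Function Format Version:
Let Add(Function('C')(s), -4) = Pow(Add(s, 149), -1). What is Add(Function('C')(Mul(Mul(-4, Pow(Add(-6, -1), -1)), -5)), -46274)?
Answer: Rational(-47334203, 1023) ≈ -46270.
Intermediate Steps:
Function('C')(s) = Add(4, Pow(Add(149, s), -1)) (Function('C')(s) = Add(4, Pow(Add(s, 149), -1)) = Add(4, Pow(Add(149, s), -1)))
Add(Function('C')(Mul(Mul(-4, Pow(Add(-6, -1), -1)), -5)), -46274) = Add(Mul(Pow(Add(149, Mul(Mul(-4, Pow(Add(-6, -1), -1)), -5)), -1), Add(597, Mul(4, Mul(Mul(-4, Pow(Add(-6, -1), -1)), -5)))), -46274) = Add(Mul(Pow(Add(149, Mul(Mul(-4, Pow(-7, -1)), -5)), -1), Add(597, Mul(4, Mul(Mul(-4, Pow(-7, -1)), -5)))), -46274) = Add(Mul(Pow(Add(149, Mul(Mul(-4, Rational(-1, 7)), -5)), -1), Add(597, Mul(4, Mul(Mul(-4, Rational(-1, 7)), -5)))), -46274) = Add(Mul(Pow(Add(149, Mul(Rational(4, 7), -5)), -1), Add(597, Mul(4, Mul(Rational(4, 7), -5)))), -46274) = Add(Mul(Pow(Add(149, Rational(-20, 7)), -1), Add(597, Mul(4, Rational(-20, 7)))), -46274) = Add(Mul(Pow(Rational(1023, 7), -1), Add(597, Rational(-80, 7))), -46274) = Add(Mul(Rational(7, 1023), Rational(4099, 7)), -46274) = Add(Rational(4099, 1023), -46274) = Rational(-47334203, 1023)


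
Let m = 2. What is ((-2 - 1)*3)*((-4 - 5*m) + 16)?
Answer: -18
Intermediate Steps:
((-2 - 1)*3)*((-4 - 5*m) + 16) = ((-2 - 1)*3)*((-4 - 5*2) + 16) = (-3*3)*((-4 - 10) + 16) = -9*(-14 + 16) = -9*2 = -18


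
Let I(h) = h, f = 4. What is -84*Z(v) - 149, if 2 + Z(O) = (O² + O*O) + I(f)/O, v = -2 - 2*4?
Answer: -83737/5 ≈ -16747.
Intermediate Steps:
v = -10 (v = -2 - 8 = -10)
Z(O) = -2 + 2*O² + 4/O (Z(O) = -2 + ((O² + O*O) + 4/O) = -2 + ((O² + O²) + 4/O) = -2 + (2*O² + 4/O) = -2 + 2*O² + 4/O)
-84*Z(v) - 149 = -84*(-2 + 2*(-10)² + 4/(-10)) - 149 = -84*(-2 + 2*100 + 4*(-⅒)) - 149 = -84*(-2 + 200 - ⅖) - 149 = -84*988/5 - 149 = -82992/5 - 149 = -83737/5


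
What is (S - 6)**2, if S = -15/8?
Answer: 3969/64 ≈ 62.016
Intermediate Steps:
S = -15/8 (S = -15*1/8 = -15/8 ≈ -1.8750)
(S - 6)**2 = (-15/8 - 6)**2 = (-63/8)**2 = 3969/64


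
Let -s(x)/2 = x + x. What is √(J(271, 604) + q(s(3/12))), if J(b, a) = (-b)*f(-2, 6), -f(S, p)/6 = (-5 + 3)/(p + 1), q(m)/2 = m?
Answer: I*√22862/7 ≈ 21.6*I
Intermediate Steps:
s(x) = -4*x (s(x) = -2*(x + x) = -4*x)
q(m) = 2*m
f(S, p) = 12/(1 + p) (f(S, p) = -6*(-5 + 3)/(p + 1) = -(-12)/(1 + p) = 12/(1 + p))
J(b, a) = -12*b/7 (J(b, a) = (-b)*(12/(1 + 6)) = (-b)*(12/7) = (-b)*(12*(⅐)) = -b*(12/7) = -12*b/7)
√(J(271, 604) + q(s(3/12))) = √(-12/7*271 + 2*(-12/12)) = √(-3252/7 + 2*(-12/12)) = √(-3252/7 + 2*(-4*¼)) = √(-3252/7 + 2*(-1)) = √(-3252/7 - 2) = √(-3266/7) = I*√22862/7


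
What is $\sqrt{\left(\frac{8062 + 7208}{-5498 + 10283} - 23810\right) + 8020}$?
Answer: $\frac{2 i \sqrt{401620362}}{319} \approx 125.65 i$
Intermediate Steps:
$\sqrt{\left(\frac{8062 + 7208}{-5498 + 10283} - 23810\right) + 8020} = \sqrt{\left(\frac{15270}{4785} - 23810\right) + 8020} = \sqrt{\left(15270 \cdot \frac{1}{4785} - 23810\right) + 8020} = \sqrt{\left(\frac{1018}{319} - 23810\right) + 8020} = \sqrt{- \frac{7594372}{319} + 8020} = \sqrt{- \frac{5035992}{319}} = \frac{2 i \sqrt{401620362}}{319}$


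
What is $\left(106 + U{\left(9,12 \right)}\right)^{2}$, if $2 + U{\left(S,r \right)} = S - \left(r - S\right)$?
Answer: $12100$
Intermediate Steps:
$U{\left(S,r \right)} = -2 - r + 2 S$ ($U{\left(S,r \right)} = -2 + \left(S - \left(r - S\right)\right) = -2 + \left(S + \left(S - r\right)\right) = -2 + \left(- r + 2 S\right) = -2 - r + 2 S$)
$\left(106 + U{\left(9,12 \right)}\right)^{2} = \left(106 - -4\right)^{2} = \left(106 + 4\right)^{2} = 110^{2} = 12100$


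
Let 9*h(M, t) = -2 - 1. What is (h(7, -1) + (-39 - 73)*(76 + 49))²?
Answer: 1764084001/9 ≈ 1.9601e+8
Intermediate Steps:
h(M, t) = -⅓ (h(M, t) = (-2 - 1)/9 = (⅑)*(-3) = -⅓)
(h(7, -1) + (-39 - 73)*(76 + 49))² = (-⅓ + (-39 - 73)*(76 + 49))² = (-⅓ - 112*125)² = (-⅓ - 14000)² = (-42001/3)² = 1764084001/9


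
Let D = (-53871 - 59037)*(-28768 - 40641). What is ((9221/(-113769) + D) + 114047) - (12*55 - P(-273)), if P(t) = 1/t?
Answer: 81135724513210027/10352979 ≈ 7.8369e+9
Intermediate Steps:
D = 7836831372 (D = -112908*(-69409) = 7836831372)
((9221/(-113769) + D) + 114047) - (12*55 - P(-273)) = ((9221/(-113769) + 7836831372) + 114047) - (12*55 - 1/(-273)) = ((9221*(-1/113769) + 7836831372) + 114047) - (660 - 1*(-1/273)) = ((-9221/113769 + 7836831372) + 114047) - (660 + 1/273) = (891588468351847/113769 + 114047) - 1*180181/273 = 891601443364990/113769 - 180181/273 = 81135724513210027/10352979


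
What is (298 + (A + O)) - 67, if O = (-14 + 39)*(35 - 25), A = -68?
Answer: 413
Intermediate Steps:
O = 250 (O = 25*10 = 250)
(298 + (A + O)) - 67 = (298 + (-68 + 250)) - 67 = (298 + 182) - 67 = 480 - 67 = 413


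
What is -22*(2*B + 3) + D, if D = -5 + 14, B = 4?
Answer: -233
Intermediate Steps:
D = 9
-22*(2*B + 3) + D = -22*(2*4 + 3) + 9 = -22*(8 + 3) + 9 = -22*11 + 9 = -242 + 9 = -233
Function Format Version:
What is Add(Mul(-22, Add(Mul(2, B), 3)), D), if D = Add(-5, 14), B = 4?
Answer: -233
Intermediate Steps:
D = 9
Add(Mul(-22, Add(Mul(2, B), 3)), D) = Add(Mul(-22, Add(Mul(2, 4), 3)), 9) = Add(Mul(-22, Add(8, 3)), 9) = Add(Mul(-22, 11), 9) = Add(-242, 9) = -233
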